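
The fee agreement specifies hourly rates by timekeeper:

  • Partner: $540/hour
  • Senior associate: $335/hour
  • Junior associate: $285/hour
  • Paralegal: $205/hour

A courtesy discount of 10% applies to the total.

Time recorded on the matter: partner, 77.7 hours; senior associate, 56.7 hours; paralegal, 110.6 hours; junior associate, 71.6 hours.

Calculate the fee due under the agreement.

Partner: 77.7 × $540 = $41,958.00
Senior associate: 56.7 × $335 = $18,994.50
Junior associate: 71.6 × $285 = $20,406.00
Paralegal: 110.6 × $205 = $22,673.00
Subtotal: $104,031.50
Less 10% discount: −$10,403.15
Total: $104,031.50 − $10,403.15 = $93,628.35

$93,628.35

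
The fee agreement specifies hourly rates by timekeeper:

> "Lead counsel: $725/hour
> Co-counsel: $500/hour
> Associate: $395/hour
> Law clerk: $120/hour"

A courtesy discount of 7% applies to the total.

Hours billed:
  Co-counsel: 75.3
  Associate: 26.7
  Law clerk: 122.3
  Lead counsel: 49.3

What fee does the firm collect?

Lead counsel: 49.3 × $725 = $35,742.50
Co-counsel: 75.3 × $500 = $37,650.00
Associate: 26.7 × $395 = $10,546.50
Law clerk: 122.3 × $120 = $14,676.00
Subtotal: $98,615.00
Less 7% discount: −$6,903.05
Total: $98,615.00 − $6,903.05 = $91,711.95

$91,711.95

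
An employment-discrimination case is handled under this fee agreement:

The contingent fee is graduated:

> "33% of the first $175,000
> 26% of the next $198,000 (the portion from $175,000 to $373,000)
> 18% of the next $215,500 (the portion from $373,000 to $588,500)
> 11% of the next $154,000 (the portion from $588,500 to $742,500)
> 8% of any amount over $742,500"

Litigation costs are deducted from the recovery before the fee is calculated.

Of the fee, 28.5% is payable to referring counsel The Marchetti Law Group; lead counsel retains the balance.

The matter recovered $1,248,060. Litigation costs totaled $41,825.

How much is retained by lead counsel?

$144,472.04

Fee base (net of costs): $1,248,060 − $41,825 = $1,206,235
First $175,000 at 33% = $57,750.00
Next $198,000 at 26% = $51,480.00
Next $215,500 at 18% = $38,790.00
Next $154,000 at 11% = $16,940.00
Remaining $463,735 at 8% = $37,098.80
Fee: $57,750.00 + $51,480.00 + $38,790.00 + $16,940.00 + $37,098.80 = $202,058.80
Referral share: 28.5% of $202,058.80 = $57,586.76; lead counsel retains $202,058.80 − $57,586.76 = $144,472.04.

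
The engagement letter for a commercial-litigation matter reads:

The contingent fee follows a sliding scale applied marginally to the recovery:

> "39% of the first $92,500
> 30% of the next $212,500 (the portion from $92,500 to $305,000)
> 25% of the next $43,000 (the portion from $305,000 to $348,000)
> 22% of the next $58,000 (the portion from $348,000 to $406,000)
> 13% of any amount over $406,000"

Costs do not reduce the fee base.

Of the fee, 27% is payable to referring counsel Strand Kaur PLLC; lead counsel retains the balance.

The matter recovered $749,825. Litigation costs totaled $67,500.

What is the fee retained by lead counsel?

Fee base is the gross recovery, $749,825; costs are reimbursed separately.
First $92,500 at 39% = $36,075.00
Next $212,500 at 30% = $63,750.00
Next $43,000 at 25% = $10,750.00
Next $58,000 at 22% = $12,760.00
Remaining $343,825 at 13% = $44,697.25
Fee: $36,075.00 + $63,750.00 + $10,750.00 + $12,760.00 + $44,697.25 = $168,032.25
Referral share: 27% of $168,032.25 = $45,368.71; lead counsel retains $168,032.25 − $45,368.71 = $122,663.54.

$122,663.54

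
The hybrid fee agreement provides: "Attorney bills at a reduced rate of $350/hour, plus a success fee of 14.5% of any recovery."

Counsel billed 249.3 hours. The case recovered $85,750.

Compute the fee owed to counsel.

$99,688.75

Hourly: 249.3 × $350 = $87,255.00
Success fee: 14.5% of $85,750 = $12,433.75
Total: $87,255.00 + $12,433.75 = $99,688.75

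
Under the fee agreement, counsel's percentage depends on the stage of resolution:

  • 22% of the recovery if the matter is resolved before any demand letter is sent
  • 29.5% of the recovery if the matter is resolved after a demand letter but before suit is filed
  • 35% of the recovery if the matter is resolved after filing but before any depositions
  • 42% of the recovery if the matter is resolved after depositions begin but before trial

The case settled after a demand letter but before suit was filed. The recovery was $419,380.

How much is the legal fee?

$123,717.10

The matter settled after a demand letter but before suit was filed, so the 29.5% rate applies.
$419,380 × 29.5% = $123,717.10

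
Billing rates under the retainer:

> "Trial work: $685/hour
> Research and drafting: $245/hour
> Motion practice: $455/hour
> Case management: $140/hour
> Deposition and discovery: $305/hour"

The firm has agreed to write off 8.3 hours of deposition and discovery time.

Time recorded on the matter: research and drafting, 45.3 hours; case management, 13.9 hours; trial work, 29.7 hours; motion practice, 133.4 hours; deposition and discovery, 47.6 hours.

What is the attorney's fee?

$106,072.50

Trial work: 29.7 × $685 = $20,344.50
Research and drafting: 45.3 × $245 = $11,098.50
Motion practice: 133.4 × $455 = $60,697.00
Case management: 13.9 × $140 = $1,946.00
Deposition and discovery: 47.6 × $305 = $14,518.00
Subtotal: $108,604.00
Write-off: 8.3 × $305 = $2,531.50
Total: $108,604.00 − $2,531.50 = $106,072.50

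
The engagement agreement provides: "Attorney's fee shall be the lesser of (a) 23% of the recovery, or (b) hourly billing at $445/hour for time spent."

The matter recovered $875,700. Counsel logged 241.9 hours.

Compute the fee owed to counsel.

(a) 23% of $875,700 = $201,411.00
(b) 241.9 × $445 = $107,645.50
The lesser is (b): $107,645.50.

$107,645.50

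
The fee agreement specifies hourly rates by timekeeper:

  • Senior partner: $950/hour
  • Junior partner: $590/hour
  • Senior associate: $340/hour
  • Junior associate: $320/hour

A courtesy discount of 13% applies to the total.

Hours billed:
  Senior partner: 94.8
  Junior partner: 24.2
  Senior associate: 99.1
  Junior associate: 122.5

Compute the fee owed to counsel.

$154,191.84

Senior partner: 94.8 × $950 = $90,060.00
Junior partner: 24.2 × $590 = $14,278.00
Senior associate: 99.1 × $340 = $33,694.00
Junior associate: 122.5 × $320 = $39,200.00
Subtotal: $177,232.00
Less 13% discount: −$23,040.16
Total: $177,232.00 − $23,040.16 = $154,191.84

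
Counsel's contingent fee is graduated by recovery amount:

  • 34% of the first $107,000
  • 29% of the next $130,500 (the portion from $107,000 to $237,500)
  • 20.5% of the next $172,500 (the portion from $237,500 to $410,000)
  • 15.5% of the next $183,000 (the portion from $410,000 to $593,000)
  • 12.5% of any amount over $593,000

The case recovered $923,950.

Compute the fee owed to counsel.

First $107,000 at 34% = $36,380.00
Next $130,500 at 29% = $37,845.00
Next $172,500 at 20.5% = $35,362.50
Next $183,000 at 15.5% = $28,365.00
Remaining $330,950 at 12.5% = $41,368.75
Fee: $36,380.00 + $37,845.00 + $35,362.50 + $28,365.00 + $41,368.75 = $179,321.25

$179,321.25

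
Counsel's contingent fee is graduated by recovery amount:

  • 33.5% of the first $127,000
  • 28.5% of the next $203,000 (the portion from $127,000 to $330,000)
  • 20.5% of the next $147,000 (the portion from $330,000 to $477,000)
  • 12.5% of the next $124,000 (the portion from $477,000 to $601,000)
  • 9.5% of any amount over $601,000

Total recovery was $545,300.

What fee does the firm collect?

$139,072.50

First $127,000 at 33.5% = $42,545.00
Next $203,000 at 28.5% = $57,855.00
Next $147,000 at 20.5% = $30,135.00
Remaining $68,300 at 12.5% = $8,537.50
Fee: $42,545.00 + $57,855.00 + $30,135.00 + $8,537.50 = $139,072.50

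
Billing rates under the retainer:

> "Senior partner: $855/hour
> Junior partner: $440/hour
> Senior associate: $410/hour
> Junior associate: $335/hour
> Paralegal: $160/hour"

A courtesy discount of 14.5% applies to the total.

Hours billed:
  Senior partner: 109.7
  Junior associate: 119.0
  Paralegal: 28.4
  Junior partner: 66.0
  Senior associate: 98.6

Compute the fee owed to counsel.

Senior partner: 109.7 × $855 = $93,793.50
Junior partner: 66.0 × $440 = $29,040.00
Senior associate: 98.6 × $410 = $40,426.00
Junior associate: 119.0 × $335 = $39,865.00
Paralegal: 28.4 × $160 = $4,544.00
Subtotal: $207,668.50
Less 14.5% discount: −$30,111.93
Total: $207,668.50 − $30,111.93 = $177,556.57

$177,556.57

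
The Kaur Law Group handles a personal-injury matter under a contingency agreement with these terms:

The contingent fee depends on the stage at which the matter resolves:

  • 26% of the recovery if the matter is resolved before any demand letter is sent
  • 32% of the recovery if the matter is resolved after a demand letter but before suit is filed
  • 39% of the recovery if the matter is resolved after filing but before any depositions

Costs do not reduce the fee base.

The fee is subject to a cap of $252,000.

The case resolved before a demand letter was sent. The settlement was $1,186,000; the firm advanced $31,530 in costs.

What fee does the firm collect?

Fee base is the gross recovery, $1,186,000; costs are reimbursed separately.
The matter resolved before a demand letter was sent, so the 26% rate applies.
$1,186,000 × 26% = $308,360.00
$308,360.00 exceeds the $252,000 cap, so the fee is capped at $252,000.00.

$252,000.00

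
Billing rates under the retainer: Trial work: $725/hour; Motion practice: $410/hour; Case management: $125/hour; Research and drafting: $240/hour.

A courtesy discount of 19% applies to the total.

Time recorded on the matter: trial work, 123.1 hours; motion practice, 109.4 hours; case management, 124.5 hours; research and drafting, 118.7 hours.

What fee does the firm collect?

Trial work: 123.1 × $725 = $89,247.50
Motion practice: 109.4 × $410 = $44,854.00
Case management: 124.5 × $125 = $15,562.50
Research and drafting: 118.7 × $240 = $28,488.00
Subtotal: $178,152.00
Less 19% discount: −$33,848.88
Total: $178,152.00 − $33,848.88 = $144,303.12

$144,303.12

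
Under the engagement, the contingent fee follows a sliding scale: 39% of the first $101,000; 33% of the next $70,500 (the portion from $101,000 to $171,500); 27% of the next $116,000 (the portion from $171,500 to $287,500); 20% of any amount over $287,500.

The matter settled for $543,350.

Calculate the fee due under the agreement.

$145,145.00

First $101,000 at 39% = $39,390.00
Next $70,500 at 33% = $23,265.00
Next $116,000 at 27% = $31,320.00
Remaining $255,850 at 20% = $51,170.00
Fee: $39,390.00 + $23,265.00 + $31,320.00 + $51,170.00 = $145,145.00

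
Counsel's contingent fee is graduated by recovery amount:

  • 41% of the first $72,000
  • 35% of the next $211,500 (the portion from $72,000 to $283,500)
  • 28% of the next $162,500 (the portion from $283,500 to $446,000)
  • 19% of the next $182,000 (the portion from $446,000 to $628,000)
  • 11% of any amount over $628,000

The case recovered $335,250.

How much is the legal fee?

First $72,000 at 41% = $29,520.00
Next $211,500 at 35% = $74,025.00
Remaining $51,750 at 28% = $14,490.00
Fee: $29,520.00 + $74,025.00 + $14,490.00 = $118,035.00

$118,035.00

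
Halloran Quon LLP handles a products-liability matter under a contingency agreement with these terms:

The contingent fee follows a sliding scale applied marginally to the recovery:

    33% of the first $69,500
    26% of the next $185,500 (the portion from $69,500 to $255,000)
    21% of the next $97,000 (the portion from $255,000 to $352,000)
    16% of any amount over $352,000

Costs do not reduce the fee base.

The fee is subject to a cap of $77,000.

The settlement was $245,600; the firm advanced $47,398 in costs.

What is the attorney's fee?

Fee base is the gross recovery, $245,600; costs are reimbursed separately.
First $69,500 at 33% = $22,935.00
Remaining $176,100 at 26% = $45,786.00
Fee: $22,935.00 + $45,786.00 = $68,721.00
$68,721.00 is under the $77,000 cap.

$68,721.00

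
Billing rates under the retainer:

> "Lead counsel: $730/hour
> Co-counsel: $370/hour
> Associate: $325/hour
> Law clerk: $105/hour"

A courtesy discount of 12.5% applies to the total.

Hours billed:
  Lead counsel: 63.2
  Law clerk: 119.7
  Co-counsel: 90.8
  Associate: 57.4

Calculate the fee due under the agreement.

$97,086.06

Lead counsel: 63.2 × $730 = $46,136.00
Co-counsel: 90.8 × $370 = $33,596.00
Associate: 57.4 × $325 = $18,655.00
Law clerk: 119.7 × $105 = $12,568.50
Subtotal: $110,955.50
Less 12.5% discount: −$13,869.44
Total: $110,955.50 − $13,869.44 = $97,086.06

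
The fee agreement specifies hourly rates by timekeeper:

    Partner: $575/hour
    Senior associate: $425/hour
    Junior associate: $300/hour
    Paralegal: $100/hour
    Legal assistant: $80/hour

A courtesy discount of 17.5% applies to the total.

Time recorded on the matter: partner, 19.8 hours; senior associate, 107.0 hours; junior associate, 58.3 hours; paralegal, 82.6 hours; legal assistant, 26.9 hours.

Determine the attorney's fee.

Partner: 19.8 × $575 = $11,385.00
Senior associate: 107.0 × $425 = $45,475.00
Junior associate: 58.3 × $300 = $17,490.00
Paralegal: 82.6 × $100 = $8,260.00
Legal assistant: 26.9 × $80 = $2,152.00
Subtotal: $84,762.00
Less 17.5% discount: −$14,833.35
Total: $84,762.00 − $14,833.35 = $69,928.65

$69,928.65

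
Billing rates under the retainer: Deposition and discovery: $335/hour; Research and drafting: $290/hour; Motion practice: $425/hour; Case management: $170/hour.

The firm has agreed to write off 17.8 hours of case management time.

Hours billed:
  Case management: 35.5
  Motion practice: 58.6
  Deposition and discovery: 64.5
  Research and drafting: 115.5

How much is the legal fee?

Deposition and discovery: 64.5 × $335 = $21,607.50
Research and drafting: 115.5 × $290 = $33,495.00
Motion practice: 58.6 × $425 = $24,905.00
Case management: 35.5 × $170 = $6,035.00
Subtotal: $86,042.50
Write-off: 17.8 × $170 = $3,026.00
Total: $86,042.50 − $3,026.00 = $83,016.50

$83,016.50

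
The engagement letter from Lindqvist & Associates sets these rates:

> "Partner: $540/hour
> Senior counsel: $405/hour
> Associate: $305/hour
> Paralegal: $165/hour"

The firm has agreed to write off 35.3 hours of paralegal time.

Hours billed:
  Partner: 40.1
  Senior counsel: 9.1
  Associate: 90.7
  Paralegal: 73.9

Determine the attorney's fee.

Partner: 40.1 × $540 = $21,654.00
Senior counsel: 9.1 × $405 = $3,685.50
Associate: 90.7 × $305 = $27,663.50
Paralegal: 73.9 × $165 = $12,193.50
Subtotal: $65,196.50
Write-off: 35.3 × $165 = $5,824.50
Total: $65,196.50 − $5,824.50 = $59,372.00

$59,372.00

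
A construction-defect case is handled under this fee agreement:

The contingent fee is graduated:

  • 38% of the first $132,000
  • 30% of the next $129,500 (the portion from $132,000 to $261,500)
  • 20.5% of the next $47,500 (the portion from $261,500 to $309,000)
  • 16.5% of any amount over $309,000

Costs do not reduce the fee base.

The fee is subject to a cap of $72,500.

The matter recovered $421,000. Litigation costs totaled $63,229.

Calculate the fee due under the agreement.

$72,500.00

Fee base is the gross recovery, $421,000; costs are reimbursed separately.
First $132,000 at 38% = $50,160.00
Next $129,500 at 30% = $38,850.00
Next $47,500 at 20.5% = $9,737.50
Remaining $112,000 at 16.5% = $18,480.00
Fee: $50,160.00 + $38,850.00 + $9,737.50 + $18,480.00 = $117,227.50
$117,227.50 exceeds the $72,500 cap, so the fee is capped at $72,500.00.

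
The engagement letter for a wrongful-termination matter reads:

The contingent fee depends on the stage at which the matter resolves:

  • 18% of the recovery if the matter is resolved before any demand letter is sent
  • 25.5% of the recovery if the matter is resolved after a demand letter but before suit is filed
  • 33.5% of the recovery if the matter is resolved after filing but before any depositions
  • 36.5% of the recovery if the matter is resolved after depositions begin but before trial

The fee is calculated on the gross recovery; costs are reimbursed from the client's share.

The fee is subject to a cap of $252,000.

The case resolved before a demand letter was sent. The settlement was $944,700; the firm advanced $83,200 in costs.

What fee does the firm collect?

Fee base is the gross recovery, $944,700; costs are reimbursed separately.
The matter resolved before a demand letter was sent, so the 18% rate applies.
$944,700 × 18% = $170,046.00
$170,046.00 is under the $252,000 cap.

$170,046.00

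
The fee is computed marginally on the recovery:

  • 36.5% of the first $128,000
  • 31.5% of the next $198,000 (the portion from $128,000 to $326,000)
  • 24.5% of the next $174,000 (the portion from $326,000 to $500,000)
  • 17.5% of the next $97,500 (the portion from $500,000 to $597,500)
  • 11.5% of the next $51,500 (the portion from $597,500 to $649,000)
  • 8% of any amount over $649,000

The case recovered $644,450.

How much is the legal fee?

First $128,000 at 36.5% = $46,720.00
Next $198,000 at 31.5% = $62,370.00
Next $174,000 at 24.5% = $42,630.00
Next $97,500 at 17.5% = $17,062.50
Remaining $46,950 at 11.5% = $5,399.25
Fee: $46,720.00 + $62,370.00 + $42,630.00 + $17,062.50 + $5,399.25 = $174,181.75

$174,181.75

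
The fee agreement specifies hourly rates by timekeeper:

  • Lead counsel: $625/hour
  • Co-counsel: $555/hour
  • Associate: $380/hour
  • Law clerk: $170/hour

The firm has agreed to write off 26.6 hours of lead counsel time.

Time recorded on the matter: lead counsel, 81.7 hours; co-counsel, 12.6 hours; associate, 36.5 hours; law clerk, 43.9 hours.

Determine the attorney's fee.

$62,763.50

Lead counsel: 81.7 × $625 = $51,062.50
Co-counsel: 12.6 × $555 = $6,993.00
Associate: 36.5 × $380 = $13,870.00
Law clerk: 43.9 × $170 = $7,463.00
Subtotal: $79,388.50
Write-off: 26.6 × $625 = $16,625.00
Total: $79,388.50 − $16,625.00 = $62,763.50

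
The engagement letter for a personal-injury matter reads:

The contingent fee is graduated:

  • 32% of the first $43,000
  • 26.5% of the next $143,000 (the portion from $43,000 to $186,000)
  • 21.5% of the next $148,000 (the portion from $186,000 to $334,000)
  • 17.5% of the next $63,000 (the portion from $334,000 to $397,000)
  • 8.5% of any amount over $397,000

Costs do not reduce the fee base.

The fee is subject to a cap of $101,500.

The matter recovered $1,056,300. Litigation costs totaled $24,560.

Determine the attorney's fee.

Fee base is the gross recovery, $1,056,300; costs are reimbursed separately.
First $43,000 at 32% = $13,760.00
Next $143,000 at 26.5% = $37,895.00
Next $148,000 at 21.5% = $31,820.00
Next $63,000 at 17.5% = $11,025.00
Remaining $659,300 at 8.5% = $56,040.50
Fee: $13,760.00 + $37,895.00 + $31,820.00 + $11,025.00 + $56,040.50 = $150,540.50
$150,540.50 exceeds the $101,500 cap, so the fee is capped at $101,500.00.

$101,500.00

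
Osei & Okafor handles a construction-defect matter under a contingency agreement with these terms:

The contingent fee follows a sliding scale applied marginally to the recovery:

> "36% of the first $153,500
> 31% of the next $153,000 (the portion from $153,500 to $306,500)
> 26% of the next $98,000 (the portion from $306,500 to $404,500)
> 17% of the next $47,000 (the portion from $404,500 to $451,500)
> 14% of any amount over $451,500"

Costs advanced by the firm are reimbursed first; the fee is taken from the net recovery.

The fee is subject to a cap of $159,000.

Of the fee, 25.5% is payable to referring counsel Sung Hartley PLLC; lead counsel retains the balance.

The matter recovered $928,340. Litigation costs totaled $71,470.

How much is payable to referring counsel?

Fee base (net of costs): $928,340 − $71,470 = $856,870
First $153,500 at 36% = $55,260.00
Next $153,000 at 31% = $47,430.00
Next $98,000 at 26% = $25,480.00
Next $47,000 at 17% = $7,990.00
Remaining $405,370 at 14% = $56,751.80
Fee: $55,260.00 + $47,430.00 + $25,480.00 + $7,990.00 + $56,751.80 = $192,911.80
$192,911.80 exceeds the $159,000 cap, so the fee is capped at $159,000.00.
Referral share: 25.5% of $159,000.00 = $40,545.00; lead counsel retains $159,000.00 − $40,545.00 = $118,455.00.

$40,545.00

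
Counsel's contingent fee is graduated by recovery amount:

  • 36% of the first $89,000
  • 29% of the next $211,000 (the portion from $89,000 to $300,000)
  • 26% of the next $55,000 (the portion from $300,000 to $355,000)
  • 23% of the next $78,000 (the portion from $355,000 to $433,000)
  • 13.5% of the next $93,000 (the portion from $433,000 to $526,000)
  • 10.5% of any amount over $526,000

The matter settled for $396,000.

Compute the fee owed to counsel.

First $89,000 at 36% = $32,040.00
Next $211,000 at 29% = $61,190.00
Next $55,000 at 26% = $14,300.00
Remaining $41,000 at 23% = $9,430.00
Fee: $32,040.00 + $61,190.00 + $14,300.00 + $9,430.00 = $116,960.00

$116,960.00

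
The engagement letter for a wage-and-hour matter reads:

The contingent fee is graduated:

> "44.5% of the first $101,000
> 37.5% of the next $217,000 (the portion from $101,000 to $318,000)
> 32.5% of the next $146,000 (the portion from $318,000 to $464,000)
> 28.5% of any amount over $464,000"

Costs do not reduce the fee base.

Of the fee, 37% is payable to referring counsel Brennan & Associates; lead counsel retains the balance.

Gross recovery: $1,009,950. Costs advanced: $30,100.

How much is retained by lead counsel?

$207,500.42

Fee base is the gross recovery, $1,009,950; costs are reimbursed separately.
First $101,000 at 44.5% = $44,945.00
Next $217,000 at 37.5% = $81,375.00
Next $146,000 at 32.5% = $47,450.00
Remaining $545,950 at 28.5% = $155,595.75
Fee: $44,945.00 + $81,375.00 + $47,450.00 + $155,595.75 = $329,365.75
Referral share: 37% of $329,365.75 = $121,865.33; lead counsel retains $329,365.75 − $121,865.33 = $207,500.42.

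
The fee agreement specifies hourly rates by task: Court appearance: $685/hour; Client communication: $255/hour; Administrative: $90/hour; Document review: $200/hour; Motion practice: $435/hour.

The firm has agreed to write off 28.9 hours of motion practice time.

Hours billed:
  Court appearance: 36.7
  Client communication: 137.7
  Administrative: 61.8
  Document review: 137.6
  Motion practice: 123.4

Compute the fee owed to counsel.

$134,442.50

Court appearance: 36.7 × $685 = $25,139.50
Client communication: 137.7 × $255 = $35,113.50
Administrative: 61.8 × $90 = $5,562.00
Document review: 137.6 × $200 = $27,520.00
Motion practice: 123.4 × $435 = $53,679.00
Subtotal: $147,014.00
Write-off: 28.9 × $435 = $12,571.50
Total: $147,014.00 − $12,571.50 = $134,442.50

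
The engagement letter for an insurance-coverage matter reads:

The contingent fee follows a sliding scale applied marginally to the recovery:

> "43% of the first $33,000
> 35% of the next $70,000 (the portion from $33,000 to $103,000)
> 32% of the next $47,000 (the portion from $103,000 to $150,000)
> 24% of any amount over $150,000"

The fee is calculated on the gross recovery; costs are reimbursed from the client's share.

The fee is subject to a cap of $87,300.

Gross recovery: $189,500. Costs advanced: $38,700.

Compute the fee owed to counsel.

$63,210.00

Fee base is the gross recovery, $189,500; costs are reimbursed separately.
First $33,000 at 43% = $14,190.00
Next $70,000 at 35% = $24,500.00
Next $47,000 at 32% = $15,040.00
Remaining $39,500 at 24% = $9,480.00
Fee: $14,190.00 + $24,500.00 + $15,040.00 + $9,480.00 = $63,210.00
$63,210.00 is under the $87,300 cap.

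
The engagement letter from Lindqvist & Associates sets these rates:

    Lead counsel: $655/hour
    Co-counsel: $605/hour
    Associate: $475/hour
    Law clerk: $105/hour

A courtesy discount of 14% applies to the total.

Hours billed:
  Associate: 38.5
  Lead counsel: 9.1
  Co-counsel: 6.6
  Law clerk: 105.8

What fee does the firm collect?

Lead counsel: 9.1 × $655 = $5,960.50
Co-counsel: 6.6 × $605 = $3,993.00
Associate: 38.5 × $475 = $18,287.50
Law clerk: 105.8 × $105 = $11,109.00
Subtotal: $39,350.00
Less 14% discount: −$5,509.00
Total: $39,350.00 − $5,509.00 = $33,841.00

$33,841.00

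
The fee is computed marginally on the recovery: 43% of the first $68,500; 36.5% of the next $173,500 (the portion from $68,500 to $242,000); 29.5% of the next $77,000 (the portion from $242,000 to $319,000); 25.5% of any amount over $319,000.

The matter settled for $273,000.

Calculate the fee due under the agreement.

$101,927.50

First $68,500 at 43% = $29,455.00
Next $173,500 at 36.5% = $63,327.50
Remaining $31,000 at 29.5% = $9,145.00
Fee: $29,455.00 + $63,327.50 + $9,145.00 = $101,927.50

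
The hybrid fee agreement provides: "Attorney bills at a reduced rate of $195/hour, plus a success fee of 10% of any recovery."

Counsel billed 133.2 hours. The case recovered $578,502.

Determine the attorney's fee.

$83,824.20

Hourly: 133.2 × $195 = $25,974.00
Success fee: 10% of $578,502 = $57,850.20
Total: $25,974.00 + $57,850.20 = $83,824.20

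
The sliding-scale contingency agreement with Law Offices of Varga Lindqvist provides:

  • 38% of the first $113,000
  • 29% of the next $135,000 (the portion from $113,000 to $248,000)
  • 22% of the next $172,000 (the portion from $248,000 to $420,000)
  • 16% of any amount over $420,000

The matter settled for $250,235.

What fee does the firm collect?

$82,581.70

First $113,000 at 38% = $42,940.00
Next $135,000 at 29% = $39,150.00
Remaining $2,235 at 22% = $491.70
Fee: $42,940.00 + $39,150.00 + $491.70 = $82,581.70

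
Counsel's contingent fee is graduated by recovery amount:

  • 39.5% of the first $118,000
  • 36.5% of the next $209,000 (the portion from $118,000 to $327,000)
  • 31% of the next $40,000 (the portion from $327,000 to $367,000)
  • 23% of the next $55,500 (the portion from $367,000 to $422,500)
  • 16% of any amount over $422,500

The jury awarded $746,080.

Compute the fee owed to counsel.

First $118,000 at 39.5% = $46,610.00
Next $209,000 at 36.5% = $76,285.00
Next $40,000 at 31% = $12,400.00
Next $55,500 at 23% = $12,765.00
Remaining $323,580 at 16% = $51,772.80
Fee: $46,610.00 + $76,285.00 + $12,400.00 + $12,765.00 + $51,772.80 = $199,832.80

$199,832.80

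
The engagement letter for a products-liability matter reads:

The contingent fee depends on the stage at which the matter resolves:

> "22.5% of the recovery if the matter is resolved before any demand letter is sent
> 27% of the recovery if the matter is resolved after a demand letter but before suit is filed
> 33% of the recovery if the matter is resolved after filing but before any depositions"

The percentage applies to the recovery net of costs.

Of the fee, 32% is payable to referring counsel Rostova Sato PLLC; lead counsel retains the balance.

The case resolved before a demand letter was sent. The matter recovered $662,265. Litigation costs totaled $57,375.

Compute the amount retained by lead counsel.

$92,548.17

Fee base (net of costs): $662,265 − $57,375 = $604,890
The matter resolved before a demand letter was sent, so the 22.5% rate applies.
$604,890 × 22.5% = $136,100.25
Referral share: 32% of $136,100.25 = $43,552.08; lead counsel retains $136,100.25 − $43,552.08 = $92,548.17.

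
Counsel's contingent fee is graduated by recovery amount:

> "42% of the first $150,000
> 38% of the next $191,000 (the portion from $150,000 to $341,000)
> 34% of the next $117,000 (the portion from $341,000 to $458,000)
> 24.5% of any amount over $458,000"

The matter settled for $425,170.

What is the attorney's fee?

$164,197.80

First $150,000 at 42% = $63,000.00
Next $191,000 at 38% = $72,580.00
Remaining $84,170 at 34% = $28,617.80
Fee: $63,000.00 + $72,580.00 + $28,617.80 = $164,197.80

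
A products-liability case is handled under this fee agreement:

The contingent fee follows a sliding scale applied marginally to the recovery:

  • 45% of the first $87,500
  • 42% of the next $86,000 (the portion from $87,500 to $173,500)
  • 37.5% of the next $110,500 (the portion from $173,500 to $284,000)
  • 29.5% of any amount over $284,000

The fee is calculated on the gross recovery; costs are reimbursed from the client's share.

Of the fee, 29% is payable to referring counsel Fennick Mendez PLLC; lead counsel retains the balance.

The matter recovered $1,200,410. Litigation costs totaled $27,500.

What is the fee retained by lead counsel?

Fee base is the gross recovery, $1,200,410; costs are reimbursed separately.
First $87,500 at 45% = $39,375.00
Next $86,000 at 42% = $36,120.00
Next $110,500 at 37.5% = $41,437.50
Remaining $916,410 at 29.5% = $270,340.95
Fee: $39,375.00 + $36,120.00 + $41,437.50 + $270,340.95 = $387,273.45
Referral share: 29% of $387,273.45 = $112,309.30; lead counsel retains $387,273.45 − $112,309.30 = $274,964.15.

$274,964.15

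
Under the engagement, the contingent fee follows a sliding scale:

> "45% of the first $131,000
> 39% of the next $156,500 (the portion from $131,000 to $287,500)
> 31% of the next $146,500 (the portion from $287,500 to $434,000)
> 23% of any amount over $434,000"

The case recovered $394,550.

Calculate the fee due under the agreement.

$153,170.50

First $131,000 at 45% = $58,950.00
Next $156,500 at 39% = $61,035.00
Remaining $107,050 at 31% = $33,185.50
Fee: $58,950.00 + $61,035.00 + $33,185.50 = $153,170.50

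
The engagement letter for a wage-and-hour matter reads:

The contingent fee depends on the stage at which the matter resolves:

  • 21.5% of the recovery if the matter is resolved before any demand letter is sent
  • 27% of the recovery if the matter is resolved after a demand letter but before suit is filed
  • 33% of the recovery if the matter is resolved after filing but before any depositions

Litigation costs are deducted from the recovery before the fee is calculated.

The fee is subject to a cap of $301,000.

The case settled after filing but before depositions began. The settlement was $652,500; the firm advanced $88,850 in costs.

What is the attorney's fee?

$186,004.50

Fee base (net of costs): $652,500 − $88,850 = $563,650
The matter settled after filing but before depositions began, so the 33% rate applies.
$563,650 × 33% = $186,004.50
$186,004.50 is under the $301,000 cap.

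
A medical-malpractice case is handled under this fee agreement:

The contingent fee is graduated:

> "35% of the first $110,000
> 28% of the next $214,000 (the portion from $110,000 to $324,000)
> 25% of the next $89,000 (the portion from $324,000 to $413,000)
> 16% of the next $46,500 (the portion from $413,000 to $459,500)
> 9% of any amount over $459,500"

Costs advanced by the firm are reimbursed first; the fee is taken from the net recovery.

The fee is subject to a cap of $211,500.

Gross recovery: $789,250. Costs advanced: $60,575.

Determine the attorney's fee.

Fee base (net of costs): $789,250 − $60,575 = $728,675
First $110,000 at 35% = $38,500.00
Next $214,000 at 28% = $59,920.00
Next $89,000 at 25% = $22,250.00
Next $46,500 at 16% = $7,440.00
Remaining $269,175 at 9% = $24,225.75
Fee: $38,500.00 + $59,920.00 + $22,250.00 + $7,440.00 + $24,225.75 = $152,335.75
$152,335.75 is under the $211,500 cap.

$152,335.75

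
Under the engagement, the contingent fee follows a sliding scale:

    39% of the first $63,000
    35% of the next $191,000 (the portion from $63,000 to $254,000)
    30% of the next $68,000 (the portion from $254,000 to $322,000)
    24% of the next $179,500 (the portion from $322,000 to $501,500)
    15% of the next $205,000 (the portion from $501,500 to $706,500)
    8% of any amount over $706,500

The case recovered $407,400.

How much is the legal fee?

First $63,000 at 39% = $24,570.00
Next $191,000 at 35% = $66,850.00
Next $68,000 at 30% = $20,400.00
Remaining $85,400 at 24% = $20,496.00
Fee: $24,570.00 + $66,850.00 + $20,400.00 + $20,496.00 = $132,316.00

$132,316.00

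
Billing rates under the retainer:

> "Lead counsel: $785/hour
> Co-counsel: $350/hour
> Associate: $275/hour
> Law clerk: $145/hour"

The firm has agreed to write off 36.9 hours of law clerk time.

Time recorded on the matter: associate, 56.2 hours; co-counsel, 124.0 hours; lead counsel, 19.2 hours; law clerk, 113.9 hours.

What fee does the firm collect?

$85,092.00

Lead counsel: 19.2 × $785 = $15,072.00
Co-counsel: 124.0 × $350 = $43,400.00
Associate: 56.2 × $275 = $15,455.00
Law clerk: 113.9 × $145 = $16,515.50
Subtotal: $90,442.50
Write-off: 36.9 × $145 = $5,350.50
Total: $90,442.50 − $5,350.50 = $85,092.00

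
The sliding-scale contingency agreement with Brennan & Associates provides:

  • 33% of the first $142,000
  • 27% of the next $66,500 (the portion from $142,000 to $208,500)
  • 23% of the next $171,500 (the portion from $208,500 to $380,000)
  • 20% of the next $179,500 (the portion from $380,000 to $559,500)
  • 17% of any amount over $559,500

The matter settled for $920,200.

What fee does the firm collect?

First $142,000 at 33% = $46,860.00
Next $66,500 at 27% = $17,955.00
Next $171,500 at 23% = $39,445.00
Next $179,500 at 20% = $35,900.00
Remaining $360,700 at 17% = $61,319.00
Fee: $46,860.00 + $17,955.00 + $39,445.00 + $35,900.00 + $61,319.00 = $201,479.00

$201,479.00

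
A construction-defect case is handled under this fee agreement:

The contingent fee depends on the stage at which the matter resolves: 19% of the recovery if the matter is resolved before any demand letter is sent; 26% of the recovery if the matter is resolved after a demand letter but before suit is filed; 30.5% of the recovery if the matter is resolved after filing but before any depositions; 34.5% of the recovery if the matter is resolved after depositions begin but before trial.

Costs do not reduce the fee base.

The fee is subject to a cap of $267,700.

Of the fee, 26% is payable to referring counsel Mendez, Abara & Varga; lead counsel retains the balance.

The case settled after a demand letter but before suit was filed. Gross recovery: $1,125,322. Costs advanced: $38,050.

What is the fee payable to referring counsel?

$69,602.00

Fee base is the gross recovery, $1,125,322; costs are reimbursed separately.
The matter settled after a demand letter but before suit was filed, so the 26% rate applies.
$1,125,322 × 26% = $292,583.72
$292,583.72 exceeds the $267,700 cap, so the fee is capped at $267,700.00.
Referral share: 26% of $267,700.00 = $69,602.00; lead counsel retains $267,700.00 − $69,602.00 = $198,098.00.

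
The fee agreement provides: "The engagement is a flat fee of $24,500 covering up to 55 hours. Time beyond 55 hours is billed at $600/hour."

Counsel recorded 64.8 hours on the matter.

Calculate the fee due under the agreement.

$30,380.00

Flat fee: $24,500.00
Excess hours: 64.8 − 55 = 9.8
Overrun: 9.8 × $600 = $5,880.00
Total: $24,500.00 + $5,880.00 = $30,380.00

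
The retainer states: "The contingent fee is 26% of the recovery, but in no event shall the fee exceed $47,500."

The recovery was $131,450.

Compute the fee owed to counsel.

26% of $131,450 = $34,177.00
That is under the $47,500 cap.

$34,177.00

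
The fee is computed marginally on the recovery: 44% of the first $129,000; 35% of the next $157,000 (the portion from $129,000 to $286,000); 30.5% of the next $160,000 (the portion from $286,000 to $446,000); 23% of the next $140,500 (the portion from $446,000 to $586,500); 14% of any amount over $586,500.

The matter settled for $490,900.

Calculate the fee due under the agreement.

First $129,000 at 44% = $56,760.00
Next $157,000 at 35% = $54,950.00
Next $160,000 at 30.5% = $48,800.00
Remaining $44,900 at 23% = $10,327.00
Fee: $56,760.00 + $54,950.00 + $48,800.00 + $10,327.00 = $170,837.00

$170,837.00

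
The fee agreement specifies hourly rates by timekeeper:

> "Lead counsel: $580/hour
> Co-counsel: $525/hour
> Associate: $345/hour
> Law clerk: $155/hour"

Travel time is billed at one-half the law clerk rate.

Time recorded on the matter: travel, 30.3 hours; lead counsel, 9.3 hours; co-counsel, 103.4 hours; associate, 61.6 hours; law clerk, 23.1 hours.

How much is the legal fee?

Lead counsel: 9.3 × $580 = $5,394.00
Co-counsel: 103.4 × $525 = $54,285.00
Associate: 61.6 × $345 = $21,252.00
Law clerk: 23.1 × $155 = $3,580.50
Subtotal: $5,394.00 + $54,285.00 + $21,252.00 + $3,580.50 = $84,511.50
Travel: 30.3 × ($155 ÷ 2) = 30.3 × $77.50 = $2,348.25
Total: $84,511.50 + $2,348.25 = $86,859.75

$86,859.75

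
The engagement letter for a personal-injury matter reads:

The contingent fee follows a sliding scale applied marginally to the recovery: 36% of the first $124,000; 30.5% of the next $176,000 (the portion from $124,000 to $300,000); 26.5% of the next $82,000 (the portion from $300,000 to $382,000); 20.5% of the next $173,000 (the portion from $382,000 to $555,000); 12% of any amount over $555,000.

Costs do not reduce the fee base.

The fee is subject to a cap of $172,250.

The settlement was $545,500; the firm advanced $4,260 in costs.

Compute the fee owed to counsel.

$153,567.50

Fee base is the gross recovery, $545,500; costs are reimbursed separately.
First $124,000 at 36% = $44,640.00
Next $176,000 at 30.5% = $53,680.00
Next $82,000 at 26.5% = $21,730.00
Remaining $163,500 at 20.5% = $33,517.50
Fee: $44,640.00 + $53,680.00 + $21,730.00 + $33,517.50 = $153,567.50
$153,567.50 is under the $172,250 cap.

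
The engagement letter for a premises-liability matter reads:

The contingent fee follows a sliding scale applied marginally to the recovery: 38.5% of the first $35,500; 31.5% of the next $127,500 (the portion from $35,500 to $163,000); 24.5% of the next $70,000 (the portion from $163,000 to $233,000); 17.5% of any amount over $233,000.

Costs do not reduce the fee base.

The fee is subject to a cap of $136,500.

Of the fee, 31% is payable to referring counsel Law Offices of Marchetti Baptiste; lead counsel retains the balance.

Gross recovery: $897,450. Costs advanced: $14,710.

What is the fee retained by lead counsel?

Fee base is the gross recovery, $897,450; costs are reimbursed separately.
First $35,500 at 38.5% = $13,667.50
Next $127,500 at 31.5% = $40,162.50
Next $70,000 at 24.5% = $17,150.00
Remaining $664,450 at 17.5% = $116,278.75
Fee: $13,667.50 + $40,162.50 + $17,150.00 + $116,278.75 = $187,258.75
$187,258.75 exceeds the $136,500 cap, so the fee is capped at $136,500.00.
Referral share: 31% of $136,500.00 = $42,315.00; lead counsel retains $136,500.00 − $42,315.00 = $94,185.00.

$94,185.00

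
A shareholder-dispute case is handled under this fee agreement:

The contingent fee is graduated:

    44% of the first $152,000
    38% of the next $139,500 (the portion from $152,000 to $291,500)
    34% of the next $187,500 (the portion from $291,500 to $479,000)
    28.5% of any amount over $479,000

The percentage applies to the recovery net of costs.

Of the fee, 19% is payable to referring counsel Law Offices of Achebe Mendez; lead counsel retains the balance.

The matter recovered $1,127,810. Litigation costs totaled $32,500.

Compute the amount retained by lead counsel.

$291,023.56

Fee base (net of costs): $1,127,810 − $32,500 = $1,095,310
First $152,000 at 44% = $66,880.00
Next $139,500 at 38% = $53,010.00
Next $187,500 at 34% = $63,750.00
Remaining $616,310 at 28.5% = $175,648.35
Fee: $66,880.00 + $53,010.00 + $63,750.00 + $175,648.35 = $359,288.35
Referral share: 19% of $359,288.35 = $68,264.79; lead counsel retains $359,288.35 − $68,264.79 = $291,023.56.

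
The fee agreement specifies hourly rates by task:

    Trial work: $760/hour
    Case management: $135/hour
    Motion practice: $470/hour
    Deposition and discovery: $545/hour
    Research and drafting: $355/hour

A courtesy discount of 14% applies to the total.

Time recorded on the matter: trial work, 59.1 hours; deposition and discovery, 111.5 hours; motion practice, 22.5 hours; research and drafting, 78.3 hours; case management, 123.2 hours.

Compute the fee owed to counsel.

Trial work: 59.1 × $760 = $44,916.00
Case management: 123.2 × $135 = $16,632.00
Motion practice: 22.5 × $470 = $10,575.00
Deposition and discovery: 111.5 × $545 = $60,767.50
Research and drafting: 78.3 × $355 = $27,796.50
Subtotal: $160,687.00
Less 14% discount: −$22,496.18
Total: $160,687.00 − $22,496.18 = $138,190.82

$138,190.82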